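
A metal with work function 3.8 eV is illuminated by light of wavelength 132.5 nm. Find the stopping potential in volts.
5.5573 V

The stopping potential V_s satisfies: eV_s = KE_max

First, find KE_max using Einstein's equation:
E_photon = hc/λ = 9.3573 eV
KE_max = E_photon - φ = 9.3573 - 3.8 = 5.5573 eV

Since eV_s = KE_max:
V_s = KE_max/e = 5.5573 V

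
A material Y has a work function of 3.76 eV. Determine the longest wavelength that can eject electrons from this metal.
329.75 nm

The threshold wavelength is when the photon energy equals the work function:
hc/λ₀ = φ

Solving for λ₀:
λ₀ = hc/φ = (6.626×10⁻³⁴ J·s)(3×10⁸ m/s) / (3.76 eV × 1.602×10⁻¹⁹ J/eV)
λ₀ = 329.75 nm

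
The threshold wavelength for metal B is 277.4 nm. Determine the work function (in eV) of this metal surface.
4.47 eV

At the threshold wavelength, photon energy equals work function:
φ = hc/λ₀

Calculating:
φ = (6.626×10⁻³⁴ J·s)(3×10⁸ m/s) / (277.4×10⁻⁹ m)
φ = 4.47 eV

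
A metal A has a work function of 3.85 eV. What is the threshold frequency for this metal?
9.3093e+14 Hz

The threshold frequency is when the photon energy equals the work function:
hf₀ = φ

Solving for f₀:
f₀ = φ/h = (3.85 eV × 1.602×10⁻¹⁹ J/eV) / (6.626×10⁻³⁴ J·s)
f₀ = 9.3093e+14 Hz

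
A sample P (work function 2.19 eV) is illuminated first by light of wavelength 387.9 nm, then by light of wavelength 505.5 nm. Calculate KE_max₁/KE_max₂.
3.8305

Using Einstein's equation: KE_max = hc/λ - φ

For λ₁ = 387.9 nm:
E₁ = hc/λ₁ = 3.1963 eV
KE₁ = E₁ - φ = 3.1963 - 2.19 = 1.0063 eV

For λ₂ = 505.5 nm:
E₂ = hc/λ₂ = 2.4527 eV
KE₂ = E₂ - φ = 2.4527 - 2.19 = 0.2627 eV

Ratio: KE₁/KE₂ = 1.0063/0.2627 = 3.8305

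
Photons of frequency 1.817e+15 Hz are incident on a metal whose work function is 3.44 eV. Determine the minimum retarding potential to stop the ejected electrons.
4.0745 V

The stopping potential V_s satisfies: eV_s = KE_max

First, find KE_max using Einstein's equation:
E_photon = hf = (6.626×10⁻³⁴ J·s)(1.817e+15 Hz) = 7.5145 eV
KE_max = E_photon - φ = 7.5145 - 3.44 = 4.0745 eV

Since eV_s = KE_max:
V_s = KE_max/e = 4.0745 V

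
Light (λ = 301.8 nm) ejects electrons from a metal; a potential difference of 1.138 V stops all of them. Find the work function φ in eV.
2.97 eV

The stopping potential gives the maximum kinetic energy: KE_max = eV_s = 1.138 eV

From Einstein's photoelectric equation: KE_max = hc/λ - φ
Rearranging: φ = hc/λ - KE_max

Calculate photon energy:
E_photon = hc/λ = (6.626×10⁻³⁴ J·s)(3×10⁸ m/s) / (301.8×10⁻⁹ m) = 4.1082 eV

Therefore:
φ = 4.1082 - 1.138 = 2.97 eV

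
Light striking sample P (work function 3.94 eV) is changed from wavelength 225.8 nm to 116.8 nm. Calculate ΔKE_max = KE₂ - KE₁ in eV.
5.1242 eV

Using Einstein's equation: KE_max = hc/λ - φ

For λ₁ = 225.8 nm:
KE₁ = hc/λ₁ - φ = 5.4909 - 3.94 = 1.5509 eV

For λ₂ = 116.8 nm:
KE₂ = hc/λ₂ - φ = 10.6151 - 3.94 = 6.6751 eV

Change in KE:
ΔKE = KE₂ - KE₁ = 6.6751 - 1.5509 = 5.1242 eV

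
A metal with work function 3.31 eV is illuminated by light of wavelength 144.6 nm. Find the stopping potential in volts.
5.2643 V

The stopping potential V_s satisfies: eV_s = KE_max

First, find KE_max using Einstein's equation:
E_photon = hc/λ = 8.5743 eV
KE_max = E_photon - φ = 8.5743 - 3.31 = 5.2643 eV

Since eV_s = KE_max:
V_s = KE_max/e = 5.2643 V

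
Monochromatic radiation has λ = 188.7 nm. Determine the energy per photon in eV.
6.5704 eV

Using E = hf = hc/λ:

E = hc/λ = (6.626×10⁻³⁴ J·s)(3×10⁸ m/s) / (188.7×10⁻⁹ m)
E = 6.5704 eV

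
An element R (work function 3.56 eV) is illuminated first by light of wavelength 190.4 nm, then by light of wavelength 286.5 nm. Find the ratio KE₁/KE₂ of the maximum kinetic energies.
3.8457

Using Einstein's equation: KE_max = hc/λ - φ

For λ₁ = 190.4 nm:
E₁ = hc/λ₁ = 6.5118 eV
KE₁ = E₁ - φ = 6.5118 - 3.56 = 2.9518 eV

For λ₂ = 286.5 nm:
E₂ = hc/λ₂ = 4.3275 eV
KE₂ = E₂ - φ = 4.3275 - 3.56 = 0.7675 eV

Ratio: KE₁/KE₂ = 2.9518/0.7675 = 3.8457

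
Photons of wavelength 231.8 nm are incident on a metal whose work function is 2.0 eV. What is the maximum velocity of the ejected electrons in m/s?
1.0853e+06 m/s

First, find the maximum kinetic energy:
E_photon = hc/λ = 5.3488 eV
KE_max = E_photon - φ = 5.3488 - 2.0 = 3.3488 eV

Convert to Joules: KE_max = 3.3488 × 1.602×10⁻¹⁹ J = 5.3653e-19 J

Then use KE = ½mv² to find velocity:
v = √(2·KE/m) = √(2 × 5.3653e-19 J / 9.109e-31 kg)
v = 1.0853e+06 m/s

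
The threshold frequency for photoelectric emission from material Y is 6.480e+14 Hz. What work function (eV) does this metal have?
2.68 eV

At the threshold frequency, photon energy equals work function:
φ = hf₀

Calculating:
φ = (6.626×10⁻³⁴ J·s)(6.480e+14 Hz)
φ = 2.68 eV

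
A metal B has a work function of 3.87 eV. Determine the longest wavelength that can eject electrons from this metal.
320.37 nm

The threshold wavelength is when the photon energy equals the work function:
hc/λ₀ = φ

Solving for λ₀:
λ₀ = hc/φ = (6.626×10⁻³⁴ J·s)(3×10⁸ m/s) / (3.87 eV × 1.602×10⁻¹⁹ J/eV)
λ₀ = 320.37 nm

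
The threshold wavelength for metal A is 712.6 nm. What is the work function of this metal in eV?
1.74 eV

At the threshold wavelength, photon energy equals work function:
φ = hc/λ₀

Calculating:
φ = (6.626×10⁻³⁴ J·s)(3×10⁸ m/s) / (712.6×10⁻⁹ m)
φ = 1.74 eV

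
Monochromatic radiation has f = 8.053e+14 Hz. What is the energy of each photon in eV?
3.3305 eV

Using E = hf:

E = hf = (6.626×10⁻³⁴ J·s)(8.053e+14 Hz)
E = 3.3305 eV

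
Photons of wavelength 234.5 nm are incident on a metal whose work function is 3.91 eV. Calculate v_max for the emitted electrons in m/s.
6.9602e+05 m/s

First, find the maximum kinetic energy:
E_photon = hc/λ = 5.2872 eV
KE_max = E_photon - φ = 5.2872 - 3.91 = 1.3772 eV

Convert to Joules: KE_max = 1.3772 × 1.602×10⁻¹⁹ J = 2.2065e-19 J

Then use KE = ½mv² to find velocity:
v = √(2·KE/m) = √(2 × 2.2065e-19 J / 9.109e-31 kg)
v = 6.9602e+05 m/s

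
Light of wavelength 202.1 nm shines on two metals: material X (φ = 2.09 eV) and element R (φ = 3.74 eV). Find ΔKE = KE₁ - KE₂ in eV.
1.6500 eV

Using KE_max = hc/λ - φ for each metal:

Photon energy: E = hc/λ = 6.1348 eV

For material X (φ₁ = 2.09 eV):
KE₁ = E - φ₁ = 6.1348 - 2.09 = 4.0448 eV

For element R (φ₂ = 3.74 eV):
KE₂ = E - φ₂ = 6.1348 - 3.74 = 2.3948 eV

Difference:
ΔKE = KE₁ - KE₂ = 4.0448 - 2.3948 = 1.6500 eV

Note: The difference equals the difference in work functions: 3.74 - 2.09 = 1.65 eV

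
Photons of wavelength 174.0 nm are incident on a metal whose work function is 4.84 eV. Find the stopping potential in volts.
2.2855 V

The stopping potential V_s satisfies: eV_s = KE_max

First, find KE_max using Einstein's equation:
E_photon = hc/λ = 7.1255 eV
KE_max = E_photon - φ = 7.1255 - 4.84 = 2.2855 eV

Since eV_s = KE_max:
V_s = KE_max/e = 2.2855 V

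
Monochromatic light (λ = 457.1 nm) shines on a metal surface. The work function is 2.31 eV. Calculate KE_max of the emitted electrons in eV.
0.4024 eV

Using Einstein's photoelectric equation: KE_max = hf - φ = hc/λ - φ

First, calculate the photon energy:
E_photon = hc/λ = (6.626×10⁻³⁴ J·s)(3×10⁸ m/s) / (457.1×10⁻⁹ m)
E_photon = 2.7124 eV

Then, the maximum kinetic energy:
KE_max = E_photon - φ = 2.7124 eV - 2.31 eV = 0.4024 eV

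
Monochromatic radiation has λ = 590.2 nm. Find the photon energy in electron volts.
2.1007 eV

Using E = hf = hc/λ:

E = hc/λ = (6.626×10⁻³⁴ J·s)(3×10⁸ m/s) / (590.2×10⁻⁹ m)
E = 2.1007 eV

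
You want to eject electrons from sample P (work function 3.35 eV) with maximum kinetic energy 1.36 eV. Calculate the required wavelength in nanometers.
263.24 nm

From Einstein's equation: KE_max = hc/λ - φ

Rearranging for λ:
hc/λ = KE_max + φ
λ = hc/(KE_max + φ)

Required photon energy:
E_photon = KE_max + φ = 1.36 + 3.35 = 4.71 eV

Required wavelength:
λ = hc/E_photon = (6.626×10⁻³⁴)(3×10⁸) / (4.71 × 1.602×10⁻¹⁹)
λ = 263.24 nm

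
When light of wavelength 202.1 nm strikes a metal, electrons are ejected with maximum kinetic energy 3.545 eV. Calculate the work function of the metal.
2.59 eV

From Einstein's photoelectric equation: KE_max = hf - φ = hc/λ - φ

Rearranging for φ:
φ = hc/λ - KE_max

Calculate photon energy:
E_photon = hc/λ = 6.1348 eV

Therefore:
φ = 6.1348 - 3.545 = 2.59 eV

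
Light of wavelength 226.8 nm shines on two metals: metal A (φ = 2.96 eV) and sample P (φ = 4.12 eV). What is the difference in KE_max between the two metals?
1.1600 eV

Using KE_max = hc/λ - φ for each metal:

Photon energy: E = hc/λ = 5.4667 eV

For metal A (φ₁ = 2.96 eV):
KE₁ = E - φ₁ = 5.4667 - 2.96 = 2.5067 eV

For sample P (φ₂ = 4.12 eV):
KE₂ = E - φ₂ = 5.4667 - 4.12 = 1.3467 eV

Difference:
ΔKE = KE₁ - KE₂ = 2.5067 - 1.3467 = 1.1600 eV

Note: The difference equals the difference in work functions: 4.12 - 2.96 = 1.16 eV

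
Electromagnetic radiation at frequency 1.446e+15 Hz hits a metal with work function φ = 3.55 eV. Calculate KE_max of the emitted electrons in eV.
2.4302 eV

Using Einstein's photoelectric equation: KE_max = hf - φ

First, calculate the photon energy:
E_photon = hf = (6.626×10⁻³⁴ J·s)(1.446e+15 Hz)
E_photon = 5.9802 eV

Then, the maximum kinetic energy:
KE_max = E_photon - φ = 5.9802 eV - 3.55 eV = 2.4302 eV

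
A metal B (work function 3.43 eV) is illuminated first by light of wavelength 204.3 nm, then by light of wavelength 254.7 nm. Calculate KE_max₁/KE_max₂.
1.8352

Using Einstein's equation: KE_max = hc/λ - φ

For λ₁ = 204.3 nm:
E₁ = hc/λ₁ = 6.0687 eV
KE₁ = E₁ - φ = 6.0687 - 3.43 = 2.6387 eV

For λ₂ = 254.7 nm:
E₂ = hc/λ₂ = 4.8679 eV
KE₂ = E₂ - φ = 4.8679 - 3.43 = 1.4379 eV

Ratio: KE₁/KE₂ = 2.6387/1.4379 = 1.8352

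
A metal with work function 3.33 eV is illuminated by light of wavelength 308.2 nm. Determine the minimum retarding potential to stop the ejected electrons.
0.6928 V

The stopping potential V_s satisfies: eV_s = KE_max

First, find KE_max using Einstein's equation:
E_photon = hc/λ = 4.0228 eV
KE_max = E_photon - φ = 4.0228 - 3.33 = 0.6928 eV

Since eV_s = KE_max:
V_s = KE_max/e = 0.6928 V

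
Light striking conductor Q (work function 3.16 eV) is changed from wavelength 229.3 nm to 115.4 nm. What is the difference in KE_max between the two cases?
5.3368 eV

Using Einstein's equation: KE_max = hc/λ - φ

For λ₁ = 229.3 nm:
KE₁ = hc/λ₁ - φ = 5.4071 - 3.16 = 2.2471 eV

For λ₂ = 115.4 nm:
KE₂ = hc/λ₂ - φ = 10.7439 - 3.16 = 7.5839 eV

Change in KE:
ΔKE = KE₂ - KE₁ = 7.5839 - 2.2471 = 5.3368 eV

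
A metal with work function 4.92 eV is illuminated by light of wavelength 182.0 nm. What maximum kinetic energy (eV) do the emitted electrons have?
1.8923 eV

Using Einstein's photoelectric equation: KE_max = hf - φ = hc/λ - φ

First, calculate the photon energy:
E_photon = hc/λ = (6.626×10⁻³⁴ J·s)(3×10⁸ m/s) / (182.0×10⁻⁹ m)
E_photon = 6.8123 eV

Then, the maximum kinetic energy:
KE_max = E_photon - φ = 6.8123 eV - 4.92 eV = 1.8923 eV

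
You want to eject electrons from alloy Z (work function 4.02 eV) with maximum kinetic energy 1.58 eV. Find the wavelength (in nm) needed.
221.40 nm

From Einstein's equation: KE_max = hc/λ - φ

Rearranging for λ:
hc/λ = KE_max + φ
λ = hc/(KE_max + φ)

Required photon energy:
E_photon = KE_max + φ = 1.58 + 4.02 = 5.60 eV

Required wavelength:
λ = hc/E_photon = (6.626×10⁻³⁴)(3×10⁸) / (5.60 × 1.602×10⁻¹⁹)
λ = 221.40 nm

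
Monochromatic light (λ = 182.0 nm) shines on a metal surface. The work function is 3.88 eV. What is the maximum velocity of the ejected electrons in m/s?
1.0156e+06 m/s

First, find the maximum kinetic energy:
E_photon = hc/λ = 6.8123 eV
KE_max = E_photon - φ = 6.8123 - 3.88 = 2.9323 eV

Convert to Joules: KE_max = 2.9323 × 1.602×10⁻¹⁹ J = 4.6981e-19 J

Then use KE = ½mv² to find velocity:
v = √(2·KE/m) = √(2 × 4.6981e-19 J / 9.109e-31 kg)
v = 1.0156e+06 m/s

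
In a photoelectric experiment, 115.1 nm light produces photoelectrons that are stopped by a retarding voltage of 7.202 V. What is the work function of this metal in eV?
3.57 eV

The stopping potential gives the maximum kinetic energy: KE_max = eV_s = 7.202 eV

From Einstein's photoelectric equation: KE_max = hc/λ - φ
Rearranging: φ = hc/λ - KE_max

Calculate photon energy:
E_photon = hc/λ = (6.626×10⁻³⁴ J·s)(3×10⁸ m/s) / (115.1×10⁻⁹ m) = 10.7719 eV

Therefore:
φ = 10.7719 - 7.202 = 3.57 eV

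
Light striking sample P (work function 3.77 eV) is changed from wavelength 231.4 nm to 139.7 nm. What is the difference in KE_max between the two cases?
3.5170 eV

Using Einstein's equation: KE_max = hc/λ - φ

For λ₁ = 231.4 nm:
KE₁ = hc/λ₁ - φ = 5.3580 - 3.77 = 1.5880 eV

For λ₂ = 139.7 nm:
KE₂ = hc/λ₂ - φ = 8.8750 - 3.77 = 5.1050 eV

Change in KE:
ΔKE = KE₂ - KE₁ = 5.1050 - 1.5880 = 3.5170 eV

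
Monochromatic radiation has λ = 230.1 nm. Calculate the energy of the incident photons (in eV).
5.3883 eV

Using E = hf = hc/λ:

E = hc/λ = (6.626×10⁻³⁴ J·s)(3×10⁸ m/s) / (230.1×10⁻⁹ m)
E = 5.3883 eV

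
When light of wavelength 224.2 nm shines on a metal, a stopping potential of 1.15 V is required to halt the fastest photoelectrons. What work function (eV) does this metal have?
4.38 eV

The stopping potential gives the maximum kinetic energy: KE_max = eV_s = 1.15 eV

From Einstein's photoelectric equation: KE_max = hc/λ - φ
Rearranging: φ = hc/λ - KE_max

Calculate photon energy:
E_photon = hc/λ = (6.626×10⁻³⁴ J·s)(3×10⁸ m/s) / (224.2×10⁻⁹ m) = 5.5301 eV

Therefore:
φ = 5.5301 - 1.15 = 4.38 eV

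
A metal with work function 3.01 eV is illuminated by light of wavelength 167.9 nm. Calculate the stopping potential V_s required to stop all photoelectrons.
4.3744 V

The stopping potential V_s satisfies: eV_s = KE_max

First, find KE_max using Einstein's equation:
E_photon = hc/λ = 7.3844 eV
KE_max = E_photon - φ = 7.3844 - 3.01 = 4.3744 eV

Since eV_s = KE_max:
V_s = KE_max/e = 4.3744 V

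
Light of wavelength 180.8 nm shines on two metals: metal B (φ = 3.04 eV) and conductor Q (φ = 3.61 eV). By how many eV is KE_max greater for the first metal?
0.5700 eV

Using KE_max = hc/λ - φ for each metal:

Photon energy: E = hc/λ = 6.8575 eV

For metal B (φ₁ = 3.04 eV):
KE₁ = E - φ₁ = 6.8575 - 3.04 = 3.8175 eV

For conductor Q (φ₂ = 3.61 eV):
KE₂ = E - φ₂ = 6.8575 - 3.61 = 3.2475 eV

Difference:
ΔKE = KE₁ - KE₂ = 3.8175 - 3.2475 = 0.5700 eV

Note: The difference equals the difference in work functions: 3.61 - 3.04 = 0.57 eV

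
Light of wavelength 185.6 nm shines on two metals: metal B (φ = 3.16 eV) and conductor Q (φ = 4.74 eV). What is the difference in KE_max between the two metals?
1.5800 eV

Using KE_max = hc/λ - φ for each metal:

Photon energy: E = hc/λ = 6.6802 eV

For metal B (φ₁ = 3.16 eV):
KE₁ = E - φ₁ = 6.6802 - 3.16 = 3.5202 eV

For conductor Q (φ₂ = 4.74 eV):
KE₂ = E - φ₂ = 6.6802 - 4.74 = 1.9402 eV

Difference:
ΔKE = KE₁ - KE₂ = 3.5202 - 1.9402 = 1.5800 eV

Note: The difference equals the difference in work functions: 4.74 - 3.16 = 1.58 eV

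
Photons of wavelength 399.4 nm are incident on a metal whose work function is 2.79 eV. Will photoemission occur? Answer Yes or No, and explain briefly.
Yes

For photoemission, the photon energy must exceed the work function.

Photon energy: E = hc/λ = 3.1043 eV
Work function: φ = 2.79 eV

Since E_photon (3.1043 eV) > φ (2.79 eV), photoemission WILL occur.
The threshold wavelength is λ₀ = hc/φ = 444.4 nm.
Since 399.4 nm < 444.4 nm, the light has sufficient energy.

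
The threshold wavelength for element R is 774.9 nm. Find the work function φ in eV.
1.60 eV

At the threshold wavelength, photon energy equals work function:
φ = hc/λ₀

Calculating:
φ = (6.626×10⁻³⁴ J·s)(3×10⁸ m/s) / (774.9×10⁻⁹ m)
φ = 1.60 eV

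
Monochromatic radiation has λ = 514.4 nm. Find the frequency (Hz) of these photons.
5.8280e+14 Hz

Using the wave equation: c = fλ

Solving for frequency:
f = c/λ = (3×10⁸ m/s) / (514.4×10⁻⁹ m)
f = 5.8280e+14 Hz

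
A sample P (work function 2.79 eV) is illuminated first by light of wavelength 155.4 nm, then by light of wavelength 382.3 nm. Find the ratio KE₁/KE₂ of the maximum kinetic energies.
11.4506

Using Einstein's equation: KE_max = hc/λ - φ

For λ₁ = 155.4 nm:
E₁ = hc/λ₁ = 7.9784 eV
KE₁ = E₁ - φ = 7.9784 - 2.79 = 5.1884 eV

For λ₂ = 382.3 nm:
E₂ = hc/λ₂ = 3.2431 eV
KE₂ = E₂ - φ = 3.2431 - 2.79 = 0.4531 eV

Ratio: KE₁/KE₂ = 5.1884/0.4531 = 11.4506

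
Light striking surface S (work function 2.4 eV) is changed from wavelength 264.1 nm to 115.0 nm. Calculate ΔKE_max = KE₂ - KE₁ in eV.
6.0866 eV

Using Einstein's equation: KE_max = hc/λ - φ

For λ₁ = 264.1 nm:
KE₁ = hc/λ₁ - φ = 4.6946 - 2.4 = 2.2946 eV

For λ₂ = 115.0 nm:
KE₂ = hc/λ₂ - φ = 10.7812 - 2.4 = 8.3812 eV

Change in KE:
ΔKE = KE₂ - KE₁ = 8.3812 - 2.2946 = 6.0866 eV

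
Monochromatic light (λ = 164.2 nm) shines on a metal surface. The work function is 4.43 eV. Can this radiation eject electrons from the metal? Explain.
Yes

For photoemission, the photon energy must exceed the work function.

Photon energy: E = hc/λ = 7.5508 eV
Work function: φ = 4.43 eV

Since E_photon (7.5508 eV) > φ (4.43 eV), photoemission WILL occur.
The threshold wavelength is λ₀ = hc/φ = 279.9 nm.
Since 164.2 nm < 279.9 nm, the light has sufficient energy.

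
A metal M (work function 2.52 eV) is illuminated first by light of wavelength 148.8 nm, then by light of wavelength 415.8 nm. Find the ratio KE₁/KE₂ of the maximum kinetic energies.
12.5855

Using Einstein's equation: KE_max = hc/λ - φ

For λ₁ = 148.8 nm:
E₁ = hc/λ₁ = 8.3323 eV
KE₁ = E₁ - φ = 8.3323 - 2.52 = 5.8123 eV

For λ₂ = 415.8 nm:
E₂ = hc/λ₂ = 2.9818 eV
KE₂ = E₂ - φ = 2.9818 - 2.52 = 0.4618 eV

Ratio: KE₁/KE₂ = 5.8123/0.4618 = 12.5855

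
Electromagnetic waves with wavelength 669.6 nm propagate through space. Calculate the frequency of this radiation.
4.4772e+14 Hz

Using the wave equation: c = fλ

Solving for frequency:
f = c/λ = (3×10⁸ m/s) / (669.6×10⁻⁹ m)
f = 4.4772e+14 Hz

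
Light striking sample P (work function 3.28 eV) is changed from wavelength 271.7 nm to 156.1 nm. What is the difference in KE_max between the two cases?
3.3793 eV

Using Einstein's equation: KE_max = hc/λ - φ

For λ₁ = 271.7 nm:
KE₁ = hc/λ₁ - φ = 4.5633 - 3.28 = 1.2833 eV

For λ₂ = 156.1 nm:
KE₂ = hc/λ₂ - φ = 7.9426 - 3.28 = 4.6626 eV

Change in KE:
ΔKE = KE₂ - KE₁ = 4.6626 - 1.2833 = 3.3793 eV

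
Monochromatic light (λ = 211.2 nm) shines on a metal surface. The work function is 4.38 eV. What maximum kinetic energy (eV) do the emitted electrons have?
1.4905 eV

Using Einstein's photoelectric equation: KE_max = hf - φ = hc/λ - φ

First, calculate the photon energy:
E_photon = hc/λ = (6.626×10⁻³⁴ J·s)(3×10⁸ m/s) / (211.2×10⁻⁹ m)
E_photon = 5.8705 eV

Then, the maximum kinetic energy:
KE_max = E_photon - φ = 5.8705 eV - 4.38 eV = 1.4905 eV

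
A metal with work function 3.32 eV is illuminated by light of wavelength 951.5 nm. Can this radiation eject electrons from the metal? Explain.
No

For photoemission, the photon energy must exceed the work function.

Photon energy: E = hc/λ = 1.3030 eV
Work function: φ = 3.32 eV

Since E_photon (1.3030 eV) < φ (3.32 eV), photoemission will NOT occur.
The threshold wavelength is λ₀ = hc/φ = 373.4 nm.
Since 951.5 nm > 373.4 nm, the photons lack sufficient energy.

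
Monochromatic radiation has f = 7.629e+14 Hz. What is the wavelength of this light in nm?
392.96 nm

Using the wave equation: c = fλ

Solving for wavelength:
λ = c/f = (3×10⁸ m/s) / (7.629e+14 Hz)
λ = 392.96 nm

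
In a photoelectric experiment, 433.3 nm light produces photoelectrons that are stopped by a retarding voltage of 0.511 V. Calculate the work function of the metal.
2.35 eV

The stopping potential gives the maximum kinetic energy: KE_max = eV_s = 0.511 eV

From Einstein's photoelectric equation: KE_max = hc/λ - φ
Rearranging: φ = hc/λ - KE_max

Calculate photon energy:
E_photon = hc/λ = (6.626×10⁻³⁴ J·s)(3×10⁸ m/s) / (433.3×10⁻⁹ m) = 2.8614 eV

Therefore:
φ = 2.8614 - 0.511 = 2.35 eV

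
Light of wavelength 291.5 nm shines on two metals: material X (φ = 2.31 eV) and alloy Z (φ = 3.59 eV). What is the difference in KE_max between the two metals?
1.2800 eV

Using KE_max = hc/λ - φ for each metal:

Photon energy: E = hc/λ = 4.2533 eV

For material X (φ₁ = 2.31 eV):
KE₁ = E - φ₁ = 4.2533 - 2.31 = 1.9433 eV

For alloy Z (φ₂ = 3.59 eV):
KE₂ = E - φ₂ = 4.2533 - 3.59 = 0.6633 eV

Difference:
ΔKE = KE₁ - KE₂ = 1.9433 - 0.6633 = 1.2800 eV

Note: The difference equals the difference in work functions: 3.59 - 2.31 = 1.28 eV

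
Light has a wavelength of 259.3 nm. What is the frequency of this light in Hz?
1.1562e+15 Hz

Using the wave equation: c = fλ

Solving for frequency:
f = c/λ = (3×10⁸ m/s) / (259.3×10⁻⁹ m)
f = 1.1562e+15 Hz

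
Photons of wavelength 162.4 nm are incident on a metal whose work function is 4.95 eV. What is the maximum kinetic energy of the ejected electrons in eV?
2.6845 eV

Using Einstein's photoelectric equation: KE_max = hf - φ = hc/λ - φ

First, calculate the photon energy:
E_photon = hc/λ = (6.626×10⁻³⁴ J·s)(3×10⁸ m/s) / (162.4×10⁻⁹ m)
E_photon = 7.6345 eV

Then, the maximum kinetic energy:
KE_max = E_photon - φ = 7.6345 eV - 4.95 eV = 2.6845 eV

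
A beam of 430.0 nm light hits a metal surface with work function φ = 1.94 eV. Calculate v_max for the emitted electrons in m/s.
5.7605e+05 m/s

First, find the maximum kinetic energy:
E_photon = hc/λ = 2.8834 eV
KE_max = E_photon - φ = 2.8834 - 1.94 = 0.9434 eV

Convert to Joules: KE_max = 0.9434 × 1.602×10⁻¹⁹ J = 1.5114e-19 J

Then use KE = ½mv² to find velocity:
v = √(2·KE/m) = √(2 × 1.5114e-19 J / 9.109e-31 kg)
v = 5.7605e+05 m/s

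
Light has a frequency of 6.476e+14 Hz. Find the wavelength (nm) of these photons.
462.93 nm

Using the wave equation: c = fλ

Solving for wavelength:
λ = c/f = (3×10⁸ m/s) / (6.476e+14 Hz)
λ = 462.93 nm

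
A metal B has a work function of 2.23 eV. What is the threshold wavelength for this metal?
555.98 nm

The threshold wavelength is when the photon energy equals the work function:
hc/λ₀ = φ

Solving for λ₀:
λ₀ = hc/φ = (6.626×10⁻³⁴ J·s)(3×10⁸ m/s) / (2.23 eV × 1.602×10⁻¹⁹ J/eV)
λ₀ = 555.98 nm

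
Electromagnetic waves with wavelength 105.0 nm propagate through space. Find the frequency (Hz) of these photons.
2.8552e+15 Hz

Using the wave equation: c = fλ

Solving for frequency:
f = c/λ = (3×10⁸ m/s) / (105.0×10⁻⁹ m)
f = 2.8552e+15 Hz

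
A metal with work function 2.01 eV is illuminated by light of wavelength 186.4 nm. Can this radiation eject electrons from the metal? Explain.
Yes

For photoemission, the photon energy must exceed the work function.

Photon energy: E = hc/λ = 6.6515 eV
Work function: φ = 2.01 eV

Since E_photon (6.6515 eV) > φ (2.01 eV), photoemission WILL occur.
The threshold wavelength is λ₀ = hc/φ = 616.8 nm.
Since 186.4 nm < 616.8 nm, the light has sufficient energy.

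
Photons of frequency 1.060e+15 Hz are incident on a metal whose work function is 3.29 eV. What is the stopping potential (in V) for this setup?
1.0938 V

The stopping potential V_s satisfies: eV_s = KE_max

First, find KE_max using Einstein's equation:
E_photon = hf = (6.626×10⁻³⁴ J·s)(1.060e+15 Hz) = 4.3838 eV
KE_max = E_photon - φ = 4.3838 - 3.29 = 1.0938 eV

Since eV_s = KE_max:
V_s = KE_max/e = 1.0938 V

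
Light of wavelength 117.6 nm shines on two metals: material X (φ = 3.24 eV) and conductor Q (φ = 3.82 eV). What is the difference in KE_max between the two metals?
0.5800 eV

Using KE_max = hc/λ - φ for each metal:

Photon energy: E = hc/λ = 10.5429 eV

For material X (φ₁ = 3.24 eV):
KE₁ = E - φ₁ = 10.5429 - 3.24 = 7.3029 eV

For conductor Q (φ₂ = 3.82 eV):
KE₂ = E - φ₂ = 10.5429 - 3.82 = 6.7229 eV

Difference:
ΔKE = KE₁ - KE₂ = 7.3029 - 6.7229 = 0.5800 eV

Note: The difference equals the difference in work functions: 3.82 - 3.24 = 0.58 eV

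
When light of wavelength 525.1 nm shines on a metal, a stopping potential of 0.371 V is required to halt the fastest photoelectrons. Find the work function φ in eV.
1.99 eV

The stopping potential gives the maximum kinetic energy: KE_max = eV_s = 0.371 eV

From Einstein's photoelectric equation: KE_max = hc/λ - φ
Rearranging: φ = hc/λ - KE_max

Calculate photon energy:
E_photon = hc/λ = (6.626×10⁻³⁴ J·s)(3×10⁸ m/s) / (525.1×10⁻⁹ m) = 2.3612 eV

Therefore:
φ = 2.3612 - 0.371 = 1.99 eV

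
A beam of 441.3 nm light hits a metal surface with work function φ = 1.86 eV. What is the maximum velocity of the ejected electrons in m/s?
5.7793e+05 m/s

First, find the maximum kinetic energy:
E_photon = hc/λ = 2.8095 eV
KE_max = E_photon - φ = 2.8095 - 1.86 = 0.9495 eV

Convert to Joules: KE_max = 0.9495 × 1.602×10⁻¹⁹ J = 1.5213e-19 J

Then use KE = ½mv² to find velocity:
v = √(2·KE/m) = √(2 × 1.5213e-19 J / 9.109e-31 kg)
v = 5.7793e+05 m/s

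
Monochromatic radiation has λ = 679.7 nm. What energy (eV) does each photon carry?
1.8241 eV

Using E = hf = hc/λ:

E = hc/λ = (6.626×10⁻³⁴ J·s)(3×10⁸ m/s) / (679.7×10⁻⁹ m)
E = 1.8241 eV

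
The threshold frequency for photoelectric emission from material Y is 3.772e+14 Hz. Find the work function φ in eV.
1.56 eV

At the threshold frequency, photon energy equals work function:
φ = hf₀

Calculating:
φ = (6.626×10⁻³⁴ J·s)(3.772e+14 Hz)
φ = 1.56 eV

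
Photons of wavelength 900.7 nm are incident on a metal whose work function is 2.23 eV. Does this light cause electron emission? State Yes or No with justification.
No

For photoemission, the photon energy must exceed the work function.

Photon energy: E = hc/λ = 1.3765 eV
Work function: φ = 2.23 eV

Since E_photon (1.3765 eV) < φ (2.23 eV), photoemission will NOT occur.
The threshold wavelength is λ₀ = hc/φ = 556.0 nm.
Since 900.7 nm > 556.0 nm, the photons lack sufficient energy.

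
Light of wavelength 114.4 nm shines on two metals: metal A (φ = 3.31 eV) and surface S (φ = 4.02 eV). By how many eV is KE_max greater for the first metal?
0.7100 eV

Using KE_max = hc/λ - φ for each metal:

Photon energy: E = hc/λ = 10.8378 eV

For metal A (φ₁ = 3.31 eV):
KE₁ = E - φ₁ = 10.8378 - 3.31 = 7.5278 eV

For surface S (φ₂ = 4.02 eV):
KE₂ = E - φ₂ = 10.8378 - 4.02 = 6.8178 eV

Difference:
ΔKE = KE₁ - KE₂ = 7.5278 - 6.8178 = 0.7100 eV

Note: The difference equals the difference in work functions: 4.02 - 3.31 = 0.71 eV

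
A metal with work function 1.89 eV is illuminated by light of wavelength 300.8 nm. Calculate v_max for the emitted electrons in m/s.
8.8604e+05 m/s

First, find the maximum kinetic energy:
E_photon = hc/λ = 4.1218 eV
KE_max = E_photon - φ = 4.1218 - 1.89 = 2.2318 eV

Convert to Joules: KE_max = 2.2318 × 1.602×10⁻¹⁹ J = 3.5758e-19 J

Then use KE = ½mv² to find velocity:
v = √(2·KE/m) = √(2 × 3.5758e-19 J / 9.109e-31 kg)
v = 8.8604e+05 m/s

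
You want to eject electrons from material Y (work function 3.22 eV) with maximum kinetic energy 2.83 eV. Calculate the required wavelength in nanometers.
204.93 nm

From Einstein's equation: KE_max = hc/λ - φ

Rearranging for λ:
hc/λ = KE_max + φ
λ = hc/(KE_max + φ)

Required photon energy:
E_photon = KE_max + φ = 2.83 + 3.22 = 6.05 eV

Required wavelength:
λ = hc/E_photon = (6.626×10⁻³⁴)(3×10⁸) / (6.05 × 1.602×10⁻¹⁹)
λ = 204.93 nm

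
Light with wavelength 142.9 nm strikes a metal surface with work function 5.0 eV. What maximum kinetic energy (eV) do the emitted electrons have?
3.6763 eV

Using Einstein's photoelectric equation: KE_max = hf - φ = hc/λ - φ

First, calculate the photon energy:
E_photon = hc/λ = (6.626×10⁻³⁴ J·s)(3×10⁸ m/s) / (142.9×10⁻⁹ m)
E_photon = 8.6763 eV

Then, the maximum kinetic energy:
KE_max = E_photon - φ = 8.6763 eV - 5.0 eV = 3.6763 eV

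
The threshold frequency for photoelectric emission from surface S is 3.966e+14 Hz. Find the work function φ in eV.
1.64 eV

At the threshold frequency, photon energy equals work function:
φ = hf₀

Calculating:
φ = (6.626×10⁻³⁴ J·s)(3.966e+14 Hz)
φ = 1.64 eV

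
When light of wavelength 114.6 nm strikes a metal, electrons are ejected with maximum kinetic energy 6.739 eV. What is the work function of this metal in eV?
4.08 eV

From Einstein's photoelectric equation: KE_max = hf - φ = hc/λ - φ

Rearranging for φ:
φ = hc/λ - KE_max

Calculate photon energy:
E_photon = hc/λ = 10.8189 eV

Therefore:
φ = 10.8189 - 6.739 = 4.08 eV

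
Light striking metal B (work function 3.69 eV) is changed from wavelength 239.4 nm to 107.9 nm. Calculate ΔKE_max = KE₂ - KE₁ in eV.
6.3117 eV

Using Einstein's equation: KE_max = hc/λ - φ

For λ₁ = 239.4 nm:
KE₁ = hc/λ₁ - φ = 5.1790 - 3.69 = 1.4890 eV

For λ₂ = 107.9 nm:
KE₂ = hc/λ₂ - φ = 11.4907 - 3.69 = 7.8007 eV

Change in KE:
ΔKE = KE₂ - KE₁ = 7.8007 - 1.4890 = 6.3117 eV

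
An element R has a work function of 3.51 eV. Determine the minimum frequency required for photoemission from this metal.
8.4871e+14 Hz

The threshold frequency is when the photon energy equals the work function:
hf₀ = φ

Solving for f₀:
f₀ = φ/h = (3.51 eV × 1.602×10⁻¹⁹ J/eV) / (6.626×10⁻³⁴ J·s)
f₀ = 8.4871e+14 Hz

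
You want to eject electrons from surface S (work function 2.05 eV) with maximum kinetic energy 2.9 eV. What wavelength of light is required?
250.47 nm

From Einstein's equation: KE_max = hc/λ - φ

Rearranging for λ:
hc/λ = KE_max + φ
λ = hc/(KE_max + φ)

Required photon energy:
E_photon = KE_max + φ = 2.9 + 2.05 = 4.95 eV

Required wavelength:
λ = hc/E_photon = (6.626×10⁻³⁴)(3×10⁸) / (4.95 × 1.602×10⁻¹⁹)
λ = 250.47 nm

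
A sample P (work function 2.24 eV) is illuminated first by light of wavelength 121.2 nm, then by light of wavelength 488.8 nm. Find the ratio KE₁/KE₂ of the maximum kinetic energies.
26.9466

Using Einstein's equation: KE_max = hc/λ - φ

For λ₁ = 121.2 nm:
E₁ = hc/λ₁ = 10.2297 eV
KE₁ = E₁ - φ = 10.2297 - 2.24 = 7.9897 eV

For λ₂ = 488.8 nm:
E₂ = hc/λ₂ = 2.5365 eV
KE₂ = E₂ - φ = 2.5365 - 2.24 = 0.2965 eV

Ratio: KE₁/KE₂ = 7.9897/0.2965 = 26.9466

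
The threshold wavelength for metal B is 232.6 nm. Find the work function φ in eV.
5.33 eV

At the threshold wavelength, photon energy equals work function:
φ = hc/λ₀

Calculating:
φ = (6.626×10⁻³⁴ J·s)(3×10⁸ m/s) / (232.6×10⁻⁹ m)
φ = 5.33 eV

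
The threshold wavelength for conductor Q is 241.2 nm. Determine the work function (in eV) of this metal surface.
5.14 eV

At the threshold wavelength, photon energy equals work function:
φ = hc/λ₀

Calculating:
φ = (6.626×10⁻³⁴ J·s)(3×10⁸ m/s) / (241.2×10⁻⁹ m)
φ = 5.14 eV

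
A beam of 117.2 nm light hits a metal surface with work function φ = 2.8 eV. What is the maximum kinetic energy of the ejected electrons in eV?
7.7789 eV

Using Einstein's photoelectric equation: KE_max = hf - φ = hc/λ - φ

First, calculate the photon energy:
E_photon = hc/λ = (6.626×10⁻³⁴ J·s)(3×10⁸ m/s) / (117.2×10⁻⁹ m)
E_photon = 10.5789 eV

Then, the maximum kinetic energy:
KE_max = E_photon - φ = 10.5789 eV - 2.8 eV = 7.7789 eV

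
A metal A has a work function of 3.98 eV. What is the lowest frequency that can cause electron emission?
9.6236e+14 Hz

The threshold frequency is when the photon energy equals the work function:
hf₀ = φ

Solving for f₀:
f₀ = φ/h = (3.98 eV × 1.602×10⁻¹⁹ J/eV) / (6.626×10⁻³⁴ J·s)
f₀ = 9.6236e+14 Hz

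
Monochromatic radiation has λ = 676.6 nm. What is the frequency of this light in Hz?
4.4309e+14 Hz

Using the wave equation: c = fλ

Solving for frequency:
f = c/λ = (3×10⁸ m/s) / (676.6×10⁻⁹ m)
f = 4.4309e+14 Hz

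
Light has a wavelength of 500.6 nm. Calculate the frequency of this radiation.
5.9887e+14 Hz

Using the wave equation: c = fλ

Solving for frequency:
f = c/λ = (3×10⁸ m/s) / (500.6×10⁻⁹ m)
f = 5.9887e+14 Hz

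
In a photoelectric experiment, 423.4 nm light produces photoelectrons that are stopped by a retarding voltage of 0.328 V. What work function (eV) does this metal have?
2.60 eV

The stopping potential gives the maximum kinetic energy: KE_max = eV_s = 0.328 eV

From Einstein's photoelectric equation: KE_max = hc/λ - φ
Rearranging: φ = hc/λ - KE_max

Calculate photon energy:
E_photon = hc/λ = (6.626×10⁻³⁴ J·s)(3×10⁸ m/s) / (423.4×10⁻⁹ m) = 2.9283 eV

Therefore:
φ = 2.9283 - 0.328 = 2.60 eV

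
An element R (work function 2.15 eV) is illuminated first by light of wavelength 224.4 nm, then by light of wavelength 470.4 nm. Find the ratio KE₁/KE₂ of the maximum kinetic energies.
6.9488

Using Einstein's equation: KE_max = hc/λ - φ

For λ₁ = 224.4 nm:
E₁ = hc/λ₁ = 5.5251 eV
KE₁ = E₁ - φ = 5.5251 - 2.15 = 3.3751 eV

For λ₂ = 470.4 nm:
E₂ = hc/λ₂ = 2.6357 eV
KE₂ = E₂ - φ = 2.6357 - 2.15 = 0.4857 eV

Ratio: KE₁/KE₂ = 3.3751/0.4857 = 6.9488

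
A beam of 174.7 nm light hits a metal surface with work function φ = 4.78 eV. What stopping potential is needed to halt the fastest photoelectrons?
2.3170 V

The stopping potential V_s satisfies: eV_s = KE_max

First, find KE_max using Einstein's equation:
E_photon = hc/λ = 7.0970 eV
KE_max = E_photon - φ = 7.0970 - 4.78 = 2.3170 eV

Since eV_s = KE_max:
V_s = KE_max/e = 2.3170 V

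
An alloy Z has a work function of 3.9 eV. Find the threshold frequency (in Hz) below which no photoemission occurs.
9.4302e+14 Hz

The threshold frequency is when the photon energy equals the work function:
hf₀ = φ

Solving for f₀:
f₀ = φ/h = (3.9 eV × 1.602×10⁻¹⁹ J/eV) / (6.626×10⁻³⁴ J·s)
f₀ = 9.4302e+14 Hz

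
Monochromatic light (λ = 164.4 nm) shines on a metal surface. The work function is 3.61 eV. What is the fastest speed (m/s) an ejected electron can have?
1.1760e+06 m/s

First, find the maximum kinetic energy:
E_photon = hc/λ = 7.5416 eV
KE_max = E_photon - φ = 7.5416 - 3.61 = 3.9316 eV

Convert to Joules: KE_max = 3.9316 × 1.602×10⁻¹⁹ J = 6.2991e-19 J

Then use KE = ½mv² to find velocity:
v = √(2·KE/m) = √(2 × 6.2991e-19 J / 9.109e-31 kg)
v = 1.1760e+06 m/s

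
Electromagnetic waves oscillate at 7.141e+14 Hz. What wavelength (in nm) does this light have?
419.82 nm

Using the wave equation: c = fλ

Solving for wavelength:
λ = c/f = (3×10⁸ m/s) / (7.141e+14 Hz)
λ = 419.82 nm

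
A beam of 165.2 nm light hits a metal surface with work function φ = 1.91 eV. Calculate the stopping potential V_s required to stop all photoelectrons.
5.5951 V

The stopping potential V_s satisfies: eV_s = KE_max

First, find KE_max using Einstein's equation:
E_photon = hc/λ = 7.5051 eV
KE_max = E_photon - φ = 7.5051 - 1.91 = 5.5951 eV

Since eV_s = KE_max:
V_s = KE_max/e = 5.5951 V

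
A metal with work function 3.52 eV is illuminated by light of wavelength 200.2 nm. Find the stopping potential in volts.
2.6730 V

The stopping potential V_s satisfies: eV_s = KE_max

First, find KE_max using Einstein's equation:
E_photon = hc/λ = 6.1930 eV
KE_max = E_photon - φ = 6.1930 - 3.52 = 2.6730 eV

Since eV_s = KE_max:
V_s = KE_max/e = 2.6730 V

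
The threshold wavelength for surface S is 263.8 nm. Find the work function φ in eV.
4.70 eV

At the threshold wavelength, photon energy equals work function:
φ = hc/λ₀

Calculating:
φ = (6.626×10⁻³⁴ J·s)(3×10⁸ m/s) / (263.8×10⁻⁹ m)
φ = 4.70 eV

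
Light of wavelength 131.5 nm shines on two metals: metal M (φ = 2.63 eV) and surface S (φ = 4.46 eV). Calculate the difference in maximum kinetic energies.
1.8300 eV

Using KE_max = hc/λ - φ for each metal:

Photon energy: E = hc/λ = 9.4285 eV

For metal M (φ₁ = 2.63 eV):
KE₁ = E - φ₁ = 9.4285 - 2.63 = 6.7985 eV

For surface S (φ₂ = 4.46 eV):
KE₂ = E - φ₂ = 9.4285 - 4.46 = 4.9685 eV

Difference:
ΔKE = KE₁ - KE₂ = 6.7985 - 4.9685 = 1.8300 eV

Note: The difference equals the difference in work functions: 4.46 - 2.63 = 1.83 eV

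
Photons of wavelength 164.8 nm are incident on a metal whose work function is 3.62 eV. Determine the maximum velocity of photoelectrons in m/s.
1.1718e+06 m/s

First, find the maximum kinetic energy:
E_photon = hc/λ = 7.5233 eV
KE_max = E_photon - φ = 7.5233 - 3.62 = 3.9033 eV

Convert to Joules: KE_max = 3.9033 × 1.602×10⁻¹⁹ J = 6.2538e-19 J

Then use KE = ½mv² to find velocity:
v = √(2·KE/m) = √(2 × 6.2538e-19 J / 9.109e-31 kg)
v = 1.1718e+06 m/s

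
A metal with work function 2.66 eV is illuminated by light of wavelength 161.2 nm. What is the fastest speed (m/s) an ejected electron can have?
1.3304e+06 m/s

First, find the maximum kinetic energy:
E_photon = hc/λ = 7.6913 eV
KE_max = E_photon - φ = 7.6913 - 2.66 = 5.0313 eV

Convert to Joules: KE_max = 5.0313 × 1.602×10⁻¹⁹ J = 8.0611e-19 J

Then use KE = ½mv² to find velocity:
v = √(2·KE/m) = √(2 × 8.0611e-19 J / 9.109e-31 kg)
v = 1.3304e+06 m/s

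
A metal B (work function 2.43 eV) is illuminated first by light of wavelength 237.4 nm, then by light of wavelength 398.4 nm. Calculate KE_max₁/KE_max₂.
4.0944

Using Einstein's equation: KE_max = hc/λ - φ

For λ₁ = 237.4 nm:
E₁ = hc/λ₁ = 5.2226 eV
KE₁ = E₁ - φ = 5.2226 - 2.43 = 2.7926 eV

For λ₂ = 398.4 nm:
E₂ = hc/λ₂ = 3.1121 eV
KE₂ = E₂ - φ = 3.1121 - 2.43 = 0.6821 eV

Ratio: KE₁/KE₂ = 2.7926/0.6821 = 4.0944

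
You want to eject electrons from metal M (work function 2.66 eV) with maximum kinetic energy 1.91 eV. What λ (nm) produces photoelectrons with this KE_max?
271.30 nm

From Einstein's equation: KE_max = hc/λ - φ

Rearranging for λ:
hc/λ = KE_max + φ
λ = hc/(KE_max + φ)

Required photon energy:
E_photon = KE_max + φ = 1.91 + 2.66 = 4.57 eV

Required wavelength:
λ = hc/E_photon = (6.626×10⁻³⁴)(3×10⁸) / (4.57 × 1.602×10⁻¹⁹)
λ = 271.30 nm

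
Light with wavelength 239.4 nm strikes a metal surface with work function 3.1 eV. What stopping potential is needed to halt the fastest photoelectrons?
2.0790 V

The stopping potential V_s satisfies: eV_s = KE_max

First, find KE_max using Einstein's equation:
E_photon = hc/λ = 5.1790 eV
KE_max = E_photon - φ = 5.1790 - 3.1 = 2.0790 eV

Since eV_s = KE_max:
V_s = KE_max/e = 2.0790 V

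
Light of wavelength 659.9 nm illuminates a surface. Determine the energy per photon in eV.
1.8788 eV

Using E = hf = hc/λ:

E = hc/λ = (6.626×10⁻³⁴ J·s)(3×10⁸ m/s) / (659.9×10⁻⁹ m)
E = 1.8788 eV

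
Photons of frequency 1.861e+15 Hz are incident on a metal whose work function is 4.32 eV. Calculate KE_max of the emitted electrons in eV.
3.3765 eV

Using Einstein's photoelectric equation: KE_max = hf - φ

First, calculate the photon energy:
E_photon = hf = (6.626×10⁻³⁴ J·s)(1.861e+15 Hz)
E_photon = 7.6965 eV

Then, the maximum kinetic energy:
KE_max = E_photon - φ = 7.6965 eV - 4.32 eV = 3.3765 eV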